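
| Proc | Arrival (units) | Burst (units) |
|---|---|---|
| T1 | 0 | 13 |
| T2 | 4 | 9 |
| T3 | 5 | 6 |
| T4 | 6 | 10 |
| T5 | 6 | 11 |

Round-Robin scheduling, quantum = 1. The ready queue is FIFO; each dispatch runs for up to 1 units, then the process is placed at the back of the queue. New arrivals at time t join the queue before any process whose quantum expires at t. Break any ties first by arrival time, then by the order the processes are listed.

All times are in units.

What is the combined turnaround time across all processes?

Timeline: | T1 0-4 | T2 4-5 | T1 5-6 | T3 6-7 | T2 7-8 | T4 8-9 | T5 9-10 | T1 10-11 | T3 11-12 | T2 12-13 | T4 13-14 | T5 14-15 | T1 15-16 | T3 16-17 | T2 17-18 | T4 18-19 | T5 19-20 | T1 20-21 | T3 21-22 | T2 22-23 | T4 23-24 | T5 24-25 | T1 25-26 | T3 26-27 | T2 27-28 | T4 28-29 | T5 29-30 | T1 30-31 | T3 31-32 | T2 32-33 | T4 33-34 | T5 34-35 | T1 35-36 | T2 36-37 | T4 37-38 | T5 38-39 | T1 39-40 | T2 40-41 | T4 41-42 | T5 42-43 | T1 43-44 | T4 44-45 | T5 45-46 | T4 46-47 | T5 47-49 |
Completion: T1=44  T2=41  T3=32  T4=47  T5=49
Turnaround (C−A): T1=44  T2=37  T3=27  T4=41  T5=43
Turnaround = completion − arrival: T1=44, T2=37, T3=27, T4=41, T5=43
Total turnaround = 44 + 37 + 27 + 41 + 43 = 192

192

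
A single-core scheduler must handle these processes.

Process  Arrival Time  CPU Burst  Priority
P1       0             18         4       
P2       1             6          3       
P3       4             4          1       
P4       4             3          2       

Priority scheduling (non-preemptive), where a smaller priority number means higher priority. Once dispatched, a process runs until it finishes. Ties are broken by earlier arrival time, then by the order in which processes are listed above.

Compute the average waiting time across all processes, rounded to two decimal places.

Schedule: | P1 0-18 | P3 18-22 | P4 22-25 | P2 25-31 |
Completion: P1=18  P2=31  P3=22  P4=25
Turnaround (C−A): P1=18  P2=30  P3=18  P4=21
Waiting times: P1=0, P2=24, P3=14, P4=18
Average waiting = (0+24+14+18) / 4 = 56/4 = 14.00

14.00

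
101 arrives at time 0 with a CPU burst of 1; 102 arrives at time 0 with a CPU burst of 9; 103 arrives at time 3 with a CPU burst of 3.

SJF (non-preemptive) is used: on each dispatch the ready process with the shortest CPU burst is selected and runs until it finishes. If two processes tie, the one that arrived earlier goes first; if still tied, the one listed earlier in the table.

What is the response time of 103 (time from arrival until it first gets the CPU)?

Timeline: | 101 0-1 | 102 1-10 | 103 10-13 |
Completion: 101=1  102=10  103=13
Response(103) = first start − arrival = 10 − 3 = 7

7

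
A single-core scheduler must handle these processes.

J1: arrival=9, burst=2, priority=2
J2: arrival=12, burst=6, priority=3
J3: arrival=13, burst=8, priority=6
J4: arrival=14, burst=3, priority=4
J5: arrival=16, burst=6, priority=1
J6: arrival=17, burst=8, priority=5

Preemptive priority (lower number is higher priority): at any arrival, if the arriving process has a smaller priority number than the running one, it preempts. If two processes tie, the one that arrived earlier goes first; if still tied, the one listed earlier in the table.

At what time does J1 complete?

Schedule: | idle 0-9 | J1 9-11 | idle 11-12 | J2 12-16 | J5 16-22 | J2 22-24 | J4 24-27 | J6 27-35 | J3 35-43 |
Completion: J1=11  J2=24  J3=43  J4=27  J5=22  J6=35
Turnaround (C−A): J1=2  J2=12  J3=30  J4=13  J5=6  J6=18

11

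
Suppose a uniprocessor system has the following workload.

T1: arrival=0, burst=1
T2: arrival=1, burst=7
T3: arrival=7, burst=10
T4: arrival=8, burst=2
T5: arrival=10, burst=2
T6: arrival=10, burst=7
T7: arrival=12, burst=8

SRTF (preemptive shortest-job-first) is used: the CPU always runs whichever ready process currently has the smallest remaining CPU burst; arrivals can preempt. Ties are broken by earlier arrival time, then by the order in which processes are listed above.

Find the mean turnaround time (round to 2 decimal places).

Timeline: | T1 0-1 | T2 1-8 | T4 8-10 | T5 10-12 | T6 12-19 | T7 19-27 | T3 27-37 |
Completion: T1=1  T2=8  T3=37  T4=10  T5=12  T6=19  T7=27
Turnaround (C−A): T1=1  T2=7  T3=30  T4=2  T5=2  T6=9  T7=15
Turnaround times: T1=1, T2=7, T3=30, T4=2, T5=2, T6=9, T7=15
Average turnaround = (1+7+30+2+2+9+15) / 7 = 66/7 = 9.43

9.43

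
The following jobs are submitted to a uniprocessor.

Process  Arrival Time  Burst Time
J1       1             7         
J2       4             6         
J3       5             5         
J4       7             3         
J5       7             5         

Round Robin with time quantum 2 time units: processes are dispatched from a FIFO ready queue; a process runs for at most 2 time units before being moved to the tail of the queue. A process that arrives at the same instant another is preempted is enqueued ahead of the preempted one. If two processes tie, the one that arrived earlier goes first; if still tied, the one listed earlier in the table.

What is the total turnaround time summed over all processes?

95

Gantt: | idle 0-1 | J1 1-5 | J2 5-7 | J3 7-9 | J1 9-11 | J4 11-13 | J5 13-15 | J2 15-17 | J3 17-19 | J1 19-20 | J4 20-21 | J5 21-23 | J2 23-25 | J3 25-26 | J5 26-27 |
Completion: J1=20  J2=25  J3=26  J4=21  J5=27
Turnaround = completion − arrival: J1=19, J2=21, J3=21, J4=14, J5=20
Total turnaround = 19 + 21 + 21 + 14 + 20 = 95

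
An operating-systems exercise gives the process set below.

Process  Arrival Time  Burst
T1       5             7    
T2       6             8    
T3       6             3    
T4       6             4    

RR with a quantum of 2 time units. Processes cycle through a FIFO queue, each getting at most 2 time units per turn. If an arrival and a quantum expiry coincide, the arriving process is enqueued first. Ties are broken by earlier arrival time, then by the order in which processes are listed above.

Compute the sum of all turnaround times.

Gantt: | idle 0-5 | T1 5-7 | T2 7-9 | T3 9-11 | T4 11-13 | T1 13-15 | T2 15-17 | T3 17-18 | T4 18-20 | T1 20-22 | T2 22-24 | T1 24-25 | T2 25-27 |
Completion: T1=25  T2=27  T3=18  T4=20
Turnaround = completion − arrival: T1=20, T2=21, T3=12, T4=14
Total turnaround = 20 + 21 + 12 + 14 = 67

67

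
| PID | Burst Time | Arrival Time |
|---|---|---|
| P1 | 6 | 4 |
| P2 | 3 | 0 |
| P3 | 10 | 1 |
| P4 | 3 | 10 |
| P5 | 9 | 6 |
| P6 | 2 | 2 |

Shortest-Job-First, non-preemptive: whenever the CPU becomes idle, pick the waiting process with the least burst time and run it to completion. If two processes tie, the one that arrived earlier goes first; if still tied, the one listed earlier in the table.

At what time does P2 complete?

Timeline: | P2 0-3 | P6 3-5 | P1 5-11 | P4 11-14 | P5 14-23 | P3 23-33 |
Completion: P1=11  P2=3  P3=33  P4=14  P5=23  P6=5
Turnaround (C−A): P1=7  P2=3  P3=32  P4=4  P5=17  P6=3

3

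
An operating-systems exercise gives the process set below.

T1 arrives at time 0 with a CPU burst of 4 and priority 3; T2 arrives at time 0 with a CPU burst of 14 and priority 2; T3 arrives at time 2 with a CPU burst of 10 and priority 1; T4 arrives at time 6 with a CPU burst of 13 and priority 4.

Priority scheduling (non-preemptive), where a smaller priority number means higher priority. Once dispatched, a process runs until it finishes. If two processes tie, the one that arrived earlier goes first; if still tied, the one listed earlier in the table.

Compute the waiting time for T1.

Timeline: | T2 0-14 | T3 14-24 | T1 24-28 | T4 28-41 |
Completion: T1=28  T2=14  T3=24  T4=41
Waiting(T1) = turnaround − burst = 28 − 4 = 24

24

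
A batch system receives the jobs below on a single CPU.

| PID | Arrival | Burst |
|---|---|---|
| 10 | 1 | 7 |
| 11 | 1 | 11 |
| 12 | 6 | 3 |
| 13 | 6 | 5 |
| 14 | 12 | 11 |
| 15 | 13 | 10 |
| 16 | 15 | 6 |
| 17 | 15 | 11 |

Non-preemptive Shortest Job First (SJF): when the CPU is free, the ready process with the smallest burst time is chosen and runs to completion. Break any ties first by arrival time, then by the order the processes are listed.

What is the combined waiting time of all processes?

118

Schedule: | idle 0-1 | 10 1-8 | 12 8-11 | 13 11-16 | 16 16-22 | 15 22-32 | 11 32-43 | 14 43-54 | 17 54-65 |
Completion: 10=8  11=43  12=11  13=16  14=54  15=32  16=22  17=65
Waiting = turnaround − burst: 10=0, 11=31, 12=2, 13=5, 14=31, 15=9, 16=1, 17=39
Total waiting = 0 + 31 + 2 + 5 + 31 + 9 + 1 + 39 = 118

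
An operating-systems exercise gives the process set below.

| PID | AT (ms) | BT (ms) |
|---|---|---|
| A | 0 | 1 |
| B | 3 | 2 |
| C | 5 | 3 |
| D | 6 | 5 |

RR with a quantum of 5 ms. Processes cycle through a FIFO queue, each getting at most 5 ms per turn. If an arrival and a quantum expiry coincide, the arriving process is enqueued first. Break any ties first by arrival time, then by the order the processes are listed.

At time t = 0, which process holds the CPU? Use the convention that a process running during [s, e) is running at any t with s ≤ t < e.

Schedule: | A 0-1 | idle 1-3 | B 3-5 | C 5-8 | D 8-13 |
Completion: A=1  B=5  C=8  D=13
Turnaround (C−A): A=1  B=2  C=3  D=7

A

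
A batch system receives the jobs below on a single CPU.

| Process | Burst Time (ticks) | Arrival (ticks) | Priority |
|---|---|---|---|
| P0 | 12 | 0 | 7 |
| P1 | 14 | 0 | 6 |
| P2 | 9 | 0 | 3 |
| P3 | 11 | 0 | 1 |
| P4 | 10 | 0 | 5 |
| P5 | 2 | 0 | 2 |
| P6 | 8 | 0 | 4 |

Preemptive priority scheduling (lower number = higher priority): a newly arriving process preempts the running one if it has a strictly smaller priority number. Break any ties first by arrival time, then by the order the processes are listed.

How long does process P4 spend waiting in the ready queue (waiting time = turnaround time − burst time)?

Schedule: | P3 0-11 | P5 11-13 | P2 13-22 | P6 22-30 | P4 30-40 | P1 40-54 | P0 54-66 |
Completion: P0=66  P1=54  P2=22  P3=11  P4=40  P5=13  P6=30
Waiting(P4) = turnaround − burst = 40 − 10 = 30

30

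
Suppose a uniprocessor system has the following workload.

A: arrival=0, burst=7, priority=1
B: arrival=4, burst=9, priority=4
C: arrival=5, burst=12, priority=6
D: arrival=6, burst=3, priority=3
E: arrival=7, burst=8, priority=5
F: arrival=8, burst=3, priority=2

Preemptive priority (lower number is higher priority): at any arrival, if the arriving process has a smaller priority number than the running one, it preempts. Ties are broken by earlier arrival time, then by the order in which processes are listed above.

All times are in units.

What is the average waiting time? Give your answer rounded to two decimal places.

8.83

Timeline: | A 0-7 | D 7-8 | F 8-11 | D 11-13 | B 13-22 | E 22-30 | C 30-42 |
Completion: A=7  B=22  C=42  D=13  E=30  F=11
Turnaround (C−A): A=7  B=18  C=37  D=7  E=23  F=3
Waiting times: A=0, B=9, C=25, D=4, E=15, F=0
Average waiting = (0+9+25+4+15+0) / 6 = 53/6 = 8.83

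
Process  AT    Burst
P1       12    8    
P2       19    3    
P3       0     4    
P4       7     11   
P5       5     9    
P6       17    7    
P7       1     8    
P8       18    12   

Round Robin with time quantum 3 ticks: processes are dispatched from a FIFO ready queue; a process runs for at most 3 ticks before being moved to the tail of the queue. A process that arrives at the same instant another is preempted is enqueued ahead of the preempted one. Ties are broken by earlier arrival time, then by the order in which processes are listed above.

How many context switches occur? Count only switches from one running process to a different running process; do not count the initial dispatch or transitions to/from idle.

21

Gantt: | P3 0-3 | P7 3-6 | P3 6-7 | P5 7-10 | P7 10-13 | P4 13-16 | P5 16-19 | P1 19-22 | P7 22-24 | P4 24-27 | P6 27-30 | P8 30-33 | P2 33-36 | P5 36-39 | P1 39-42 | P4 42-45 | P6 45-48 | P8 48-51 | P1 51-53 | P4 53-55 | P6 55-56 | P8 56-62 |
Completion: P1=53  P2=36  P3=7  P4=55  P5=39  P6=56  P7=24  P8=62
Turnaround (C−A): P1=41  P2=17  P3=7  P4=48  P5=34  P6=39  P7=23  P8=44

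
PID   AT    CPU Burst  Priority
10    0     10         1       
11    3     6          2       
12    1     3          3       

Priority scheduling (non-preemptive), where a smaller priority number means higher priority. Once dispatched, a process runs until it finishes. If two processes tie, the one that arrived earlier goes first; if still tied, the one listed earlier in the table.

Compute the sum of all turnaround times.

Gantt: | 10 0-10 | 11 10-16 | 12 16-19 |
Completion: 10=10  11=16  12=19
Turnaround (C−A): 10=10  11=13  12=18
Turnaround = completion − arrival: 10=10, 11=13, 12=18
Total turnaround = 10 + 13 + 18 = 41

41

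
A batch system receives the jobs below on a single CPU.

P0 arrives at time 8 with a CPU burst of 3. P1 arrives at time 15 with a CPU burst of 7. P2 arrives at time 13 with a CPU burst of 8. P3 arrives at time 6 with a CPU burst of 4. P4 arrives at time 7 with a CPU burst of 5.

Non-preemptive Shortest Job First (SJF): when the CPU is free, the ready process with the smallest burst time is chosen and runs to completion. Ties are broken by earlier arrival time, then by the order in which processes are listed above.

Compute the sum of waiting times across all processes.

23

Schedule: | idle 0-6 | P3 6-10 | P0 10-13 | P4 13-18 | P1 18-25 | P2 25-33 |
Completion: P0=13  P1=25  P2=33  P3=10  P4=18
Turnaround (C−A): P0=5  P1=10  P2=20  P3=4  P4=11
Waiting = turnaround − burst: P0=2, P1=3, P2=12, P3=0, P4=6
Total waiting = 2 + 3 + 12 + 0 + 6 = 23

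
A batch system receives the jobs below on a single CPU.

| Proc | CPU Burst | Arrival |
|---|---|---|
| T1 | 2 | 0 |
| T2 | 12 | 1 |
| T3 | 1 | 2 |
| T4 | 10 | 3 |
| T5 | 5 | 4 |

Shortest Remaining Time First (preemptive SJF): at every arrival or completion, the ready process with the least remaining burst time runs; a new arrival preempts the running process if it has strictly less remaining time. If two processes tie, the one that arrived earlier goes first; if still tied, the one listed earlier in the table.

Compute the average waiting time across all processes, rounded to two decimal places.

Gantt: | T1 0-2 | T3 2-3 | T4 3-4 | T5 4-9 | T4 9-18 | T2 18-30 |
Completion: T1=2  T2=30  T3=3  T4=18  T5=9
Waiting times: T1=0, T2=17, T3=0, T4=5, T5=0
Average waiting = (0+17+0+5+0) / 5 = 22/5 = 4.40

4.40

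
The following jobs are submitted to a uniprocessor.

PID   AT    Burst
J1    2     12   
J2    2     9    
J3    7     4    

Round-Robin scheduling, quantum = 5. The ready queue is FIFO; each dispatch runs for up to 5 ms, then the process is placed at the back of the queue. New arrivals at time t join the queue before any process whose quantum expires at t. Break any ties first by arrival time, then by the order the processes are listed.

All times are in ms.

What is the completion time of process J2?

25

Timeline: | idle 0-2 | J1 2-7 | J2 7-12 | J3 12-16 | J1 16-21 | J2 21-25 | J1 25-27 |
Completion: J1=27  J2=25  J3=16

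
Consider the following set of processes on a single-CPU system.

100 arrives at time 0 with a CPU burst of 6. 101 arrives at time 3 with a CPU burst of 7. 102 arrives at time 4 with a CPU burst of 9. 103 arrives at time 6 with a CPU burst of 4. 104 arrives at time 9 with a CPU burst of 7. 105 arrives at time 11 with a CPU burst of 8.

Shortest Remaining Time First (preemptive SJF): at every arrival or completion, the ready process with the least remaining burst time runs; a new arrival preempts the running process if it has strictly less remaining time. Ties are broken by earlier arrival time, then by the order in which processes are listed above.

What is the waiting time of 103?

0

Gantt: | 100 0-6 | 103 6-10 | 101 10-17 | 104 17-24 | 105 24-32 | 102 32-41 |
Completion: 100=6  101=17  102=41  103=10  104=24  105=32
Turnaround (C−A): 100=6  101=14  102=37  103=4  104=15  105=21
Waiting(103) = turnaround − burst = 4 − 4 = 0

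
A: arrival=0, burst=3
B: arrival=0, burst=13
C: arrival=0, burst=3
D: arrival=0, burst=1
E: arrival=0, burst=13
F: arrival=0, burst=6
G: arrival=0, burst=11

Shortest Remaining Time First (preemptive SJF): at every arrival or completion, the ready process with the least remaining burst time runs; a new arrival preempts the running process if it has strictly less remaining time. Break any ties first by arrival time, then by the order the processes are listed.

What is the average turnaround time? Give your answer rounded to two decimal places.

Schedule: | D 0-1 | A 1-4 | C 4-7 | F 7-13 | G 13-24 | B 24-37 | E 37-50 |
Completion: A=4  B=37  C=7  D=1  E=50  F=13  G=24
Turnaround (C−A): A=4  B=37  C=7  D=1  E=50  F=13  G=24
Turnaround times: A=4, B=37, C=7, D=1, E=50, F=13, G=24
Average turnaround = (4+37+7+1+50+13+24) / 7 = 136/7 = 19.43

19.43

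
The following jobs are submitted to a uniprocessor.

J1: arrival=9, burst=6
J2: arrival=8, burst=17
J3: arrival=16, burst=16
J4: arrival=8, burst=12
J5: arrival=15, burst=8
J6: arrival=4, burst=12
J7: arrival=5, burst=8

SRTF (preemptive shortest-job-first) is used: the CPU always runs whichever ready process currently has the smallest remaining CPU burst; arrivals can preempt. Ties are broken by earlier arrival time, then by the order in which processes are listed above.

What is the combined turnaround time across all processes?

Gantt: | idle 0-4 | J6 4-5 | J7 5-13 | J1 13-19 | J5 19-27 | J6 27-38 | J4 38-50 | J3 50-66 | J2 66-83 |
Completion: J1=19  J2=83  J3=66  J4=50  J5=27  J6=38  J7=13
Turnaround (C−A): J1=10  J2=75  J3=50  J4=42  J5=12  J6=34  J7=8
Turnaround = completion − arrival: J1=10, J2=75, J3=50, J4=42, J5=12, J6=34, J7=8
Total turnaround = 10 + 75 + 50 + 42 + 12 + 34 + 8 = 231

231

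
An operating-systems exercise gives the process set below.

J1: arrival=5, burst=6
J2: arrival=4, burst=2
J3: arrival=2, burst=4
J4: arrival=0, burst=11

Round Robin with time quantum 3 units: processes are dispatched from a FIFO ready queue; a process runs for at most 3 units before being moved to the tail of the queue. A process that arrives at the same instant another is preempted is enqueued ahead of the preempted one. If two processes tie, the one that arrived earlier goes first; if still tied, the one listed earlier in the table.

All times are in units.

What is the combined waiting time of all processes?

36

Timeline: | J4 0-3 | J3 3-6 | J4 6-9 | J2 9-11 | J1 11-14 | J3 14-15 | J4 15-18 | J1 18-21 | J4 21-23 |
Completion: J1=21  J2=11  J3=15  J4=23
Turnaround (C−A): J1=16  J2=7  J3=13  J4=23
Waiting = turnaround − burst: J1=10, J2=5, J3=9, J4=12
Total waiting = 10 + 5 + 9 + 12 = 36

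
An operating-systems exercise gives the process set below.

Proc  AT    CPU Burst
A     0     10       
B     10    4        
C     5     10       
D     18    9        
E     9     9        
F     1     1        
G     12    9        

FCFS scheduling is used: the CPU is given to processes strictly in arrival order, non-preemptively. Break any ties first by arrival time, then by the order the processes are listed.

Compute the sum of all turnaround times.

146

Schedule: | A 0-10 | F 10-11 | C 11-21 | E 21-30 | B 30-34 | G 34-43 | D 43-52 |
Completion: A=10  B=34  C=21  D=52  E=30  F=11  G=43
Turnaround (C−A): A=10  B=24  C=16  D=34  E=21  F=10  G=31
Turnaround = completion − arrival: A=10, B=24, C=16, D=34, E=21, F=10, G=31
Total turnaround = 10 + 24 + 16 + 34 + 21 + 10 + 31 = 146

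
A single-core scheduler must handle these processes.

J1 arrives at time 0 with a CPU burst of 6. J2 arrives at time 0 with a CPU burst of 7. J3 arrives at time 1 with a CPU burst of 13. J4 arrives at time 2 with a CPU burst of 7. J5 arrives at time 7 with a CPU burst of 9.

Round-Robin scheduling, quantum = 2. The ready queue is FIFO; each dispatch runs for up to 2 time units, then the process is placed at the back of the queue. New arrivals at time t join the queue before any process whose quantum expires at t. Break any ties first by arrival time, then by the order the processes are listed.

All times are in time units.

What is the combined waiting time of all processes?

114

Gantt: | J1 0-2 | J2 2-4 | J3 4-6 | J4 6-8 | J1 8-10 | J2 10-12 | J3 12-14 | J5 14-16 | J4 16-18 | J1 18-20 | J2 20-22 | J3 22-24 | J5 24-26 | J4 26-28 | J2 28-29 | J3 29-31 | J5 31-33 | J4 33-34 | J3 34-36 | J5 36-38 | J3 38-40 | J5 40-41 | J3 41-42 |
Completion: J1=20  J2=29  J3=42  J4=34  J5=41
Turnaround (C−A): J1=20  J2=29  J3=41  J4=32  J5=34
Waiting = turnaround − burst: J1=14, J2=22, J3=28, J4=25, J5=25
Total waiting = 14 + 22 + 28 + 25 + 25 = 114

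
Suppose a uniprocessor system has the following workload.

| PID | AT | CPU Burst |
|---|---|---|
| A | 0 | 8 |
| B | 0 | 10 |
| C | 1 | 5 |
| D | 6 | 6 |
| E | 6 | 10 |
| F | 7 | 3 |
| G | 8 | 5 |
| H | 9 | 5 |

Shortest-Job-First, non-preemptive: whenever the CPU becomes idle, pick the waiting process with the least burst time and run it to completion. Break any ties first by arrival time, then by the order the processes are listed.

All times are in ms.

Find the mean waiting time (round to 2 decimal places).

14.88

Gantt: | A 0-8 | F 8-11 | C 11-16 | G 16-21 | H 21-26 | D 26-32 | B 32-42 | E 42-52 |
Completion: A=8  B=42  C=16  D=32  E=52  F=11  G=21  H=26
Turnaround (C−A): A=8  B=42  C=15  D=26  E=46  F=4  G=13  H=17
Waiting times: A=0, B=32, C=10, D=20, E=36, F=1, G=8, H=12
Average waiting = (0+32+10+20+36+1+8+12) / 8 = 119/8 = 14.88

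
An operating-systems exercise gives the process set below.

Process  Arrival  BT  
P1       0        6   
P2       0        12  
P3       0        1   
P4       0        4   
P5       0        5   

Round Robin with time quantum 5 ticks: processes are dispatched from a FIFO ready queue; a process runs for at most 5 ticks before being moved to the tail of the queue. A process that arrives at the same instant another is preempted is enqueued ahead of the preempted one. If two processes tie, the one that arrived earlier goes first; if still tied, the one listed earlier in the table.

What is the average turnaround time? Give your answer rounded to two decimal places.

Timeline: | P1 0-5 | P2 5-10 | P3 10-11 | P4 11-15 | P5 15-20 | P1 20-21 | P2 21-28 |
Completion: P1=21  P2=28  P3=11  P4=15  P5=20
Turnaround (C−A): P1=21  P2=28  P3=11  P4=15  P5=20
Turnaround times: P1=21, P2=28, P3=11, P4=15, P5=20
Average turnaround = (21+28+11+15+20) / 5 = 95/5 = 19.00

19.00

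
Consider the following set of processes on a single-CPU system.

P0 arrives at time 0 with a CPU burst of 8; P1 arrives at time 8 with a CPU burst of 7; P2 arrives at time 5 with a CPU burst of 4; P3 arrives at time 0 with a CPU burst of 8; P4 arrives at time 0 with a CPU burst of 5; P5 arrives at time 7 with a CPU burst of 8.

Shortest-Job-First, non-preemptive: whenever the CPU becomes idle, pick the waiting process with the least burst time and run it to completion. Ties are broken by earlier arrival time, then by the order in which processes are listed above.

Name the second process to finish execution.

P2

Timeline: | P4 0-5 | P2 5-9 | P1 9-16 | P0 16-24 | P3 24-32 | P5 32-40 |
Completion: P0=24  P1=16  P2=9  P3=32  P4=5  P5=40
Turnaround (C−A): P0=24  P1=8  P2=4  P3=32  P4=5  P5=33
Finish order: P4 → P2 → P1 → P0 → P3 → P5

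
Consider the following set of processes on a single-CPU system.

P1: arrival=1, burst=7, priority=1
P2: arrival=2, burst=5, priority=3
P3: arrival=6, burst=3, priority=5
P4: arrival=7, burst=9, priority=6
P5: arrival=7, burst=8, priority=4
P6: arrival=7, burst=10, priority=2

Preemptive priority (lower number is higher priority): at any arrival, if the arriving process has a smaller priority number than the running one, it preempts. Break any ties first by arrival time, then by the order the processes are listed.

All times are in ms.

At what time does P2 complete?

Schedule: | idle 0-1 | P1 1-8 | P6 8-18 | P2 18-23 | P5 23-31 | P3 31-34 | P4 34-43 |
Completion: P1=8  P2=23  P3=34  P4=43  P5=31  P6=18
Turnaround (C−A): P1=7  P2=21  P3=28  P4=36  P5=24  P6=11

23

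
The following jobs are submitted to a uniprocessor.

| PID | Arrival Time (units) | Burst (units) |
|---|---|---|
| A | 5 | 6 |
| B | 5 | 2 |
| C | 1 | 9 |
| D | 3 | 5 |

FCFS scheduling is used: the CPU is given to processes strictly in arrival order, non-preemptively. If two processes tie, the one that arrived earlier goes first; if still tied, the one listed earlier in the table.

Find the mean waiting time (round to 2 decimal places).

Schedule: | idle 0-1 | C 1-10 | D 10-15 | A 15-21 | B 21-23 |
Completion: A=21  B=23  C=10  D=15
Turnaround (C−A): A=16  B=18  C=9  D=12
Waiting times: A=10, B=16, C=0, D=7
Average waiting = (10+16+0+7) / 4 = 33/4 = 8.25

8.25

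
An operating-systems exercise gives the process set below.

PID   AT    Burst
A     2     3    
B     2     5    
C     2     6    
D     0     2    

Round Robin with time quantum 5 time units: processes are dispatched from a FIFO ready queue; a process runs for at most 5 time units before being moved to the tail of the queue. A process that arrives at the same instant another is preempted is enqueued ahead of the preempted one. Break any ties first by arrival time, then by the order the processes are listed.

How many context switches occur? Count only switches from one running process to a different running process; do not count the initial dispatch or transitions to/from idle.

3

Schedule: | D 0-2 | A 2-5 | B 5-10 | C 10-16 |
Completion: A=5  B=10  C=16  D=2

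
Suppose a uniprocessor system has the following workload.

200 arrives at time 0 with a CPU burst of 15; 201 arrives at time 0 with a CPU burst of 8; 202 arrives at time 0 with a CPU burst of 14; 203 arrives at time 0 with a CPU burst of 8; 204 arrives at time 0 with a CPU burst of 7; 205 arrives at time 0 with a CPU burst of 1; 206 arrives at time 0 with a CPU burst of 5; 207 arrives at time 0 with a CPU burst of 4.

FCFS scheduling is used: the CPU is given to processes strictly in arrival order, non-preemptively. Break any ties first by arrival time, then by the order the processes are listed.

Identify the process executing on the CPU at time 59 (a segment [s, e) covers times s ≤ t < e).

Timeline: | 200 0-15 | 201 15-23 | 202 23-37 | 203 37-45 | 204 45-52 | 205 52-53 | 206 53-58 | 207 58-62 |
Completion: 200=15  201=23  202=37  203=45  204=52  205=53  206=58  207=62

207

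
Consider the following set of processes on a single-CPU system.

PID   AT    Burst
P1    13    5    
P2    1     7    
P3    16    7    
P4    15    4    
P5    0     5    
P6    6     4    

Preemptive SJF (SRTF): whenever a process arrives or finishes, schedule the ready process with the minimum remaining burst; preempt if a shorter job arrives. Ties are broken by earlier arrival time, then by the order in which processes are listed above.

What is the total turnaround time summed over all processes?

57

Timeline: | P5 0-5 | P2 5-6 | P6 6-10 | P2 10-16 | P4 16-20 | P1 20-25 | P3 25-32 |
Completion: P1=25  P2=16  P3=32  P4=20  P5=5  P6=10
Turnaround = completion − arrival: P1=12, P2=15, P3=16, P4=5, P5=5, P6=4
Total turnaround = 12 + 15 + 16 + 5 + 5 + 4 = 57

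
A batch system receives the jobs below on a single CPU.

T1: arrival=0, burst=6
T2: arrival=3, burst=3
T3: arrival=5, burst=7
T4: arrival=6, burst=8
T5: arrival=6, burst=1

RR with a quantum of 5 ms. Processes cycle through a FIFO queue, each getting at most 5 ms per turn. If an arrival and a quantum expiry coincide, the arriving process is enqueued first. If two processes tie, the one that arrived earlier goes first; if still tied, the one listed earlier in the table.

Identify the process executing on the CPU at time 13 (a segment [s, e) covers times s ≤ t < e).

T1

Gantt: | T1 0-5 | T2 5-8 | T3 8-13 | T1 13-14 | T4 14-19 | T5 19-20 | T3 20-22 | T4 22-25 |
Completion: T1=14  T2=8  T3=22  T4=25  T5=20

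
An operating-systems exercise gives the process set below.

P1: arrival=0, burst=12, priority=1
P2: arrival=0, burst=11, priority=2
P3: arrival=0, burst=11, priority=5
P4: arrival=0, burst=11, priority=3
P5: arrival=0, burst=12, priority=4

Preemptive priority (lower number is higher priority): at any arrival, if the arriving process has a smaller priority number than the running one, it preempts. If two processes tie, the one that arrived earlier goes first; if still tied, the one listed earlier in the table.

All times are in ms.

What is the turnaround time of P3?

57

Timeline: | P1 0-12 | P2 12-23 | P4 23-34 | P5 34-46 | P3 46-57 |
Completion: P1=12  P2=23  P3=57  P4=34  P5=46
Turnaround (C−A): P1=12  P2=23  P3=57  P4=34  P5=46
Turnaround(P3) = completion − arrival = 57 − 0 = 57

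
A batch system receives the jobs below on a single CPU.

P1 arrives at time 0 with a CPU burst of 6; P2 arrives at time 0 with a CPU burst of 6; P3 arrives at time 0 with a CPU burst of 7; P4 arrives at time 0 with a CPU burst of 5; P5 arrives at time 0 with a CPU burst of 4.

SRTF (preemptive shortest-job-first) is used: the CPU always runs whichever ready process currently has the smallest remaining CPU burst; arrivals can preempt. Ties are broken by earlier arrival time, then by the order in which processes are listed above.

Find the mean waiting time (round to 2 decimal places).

Timeline: | P5 0-4 | P4 4-9 | P1 9-15 | P2 15-21 | P3 21-28 |
Completion: P1=15  P2=21  P3=28  P4=9  P5=4
Turnaround (C−A): P1=15  P2=21  P3=28  P4=9  P5=4
Waiting times: P1=9, P2=15, P3=21, P4=4, P5=0
Average waiting = (9+15+21+4+0) / 5 = 49/5 = 9.80

9.80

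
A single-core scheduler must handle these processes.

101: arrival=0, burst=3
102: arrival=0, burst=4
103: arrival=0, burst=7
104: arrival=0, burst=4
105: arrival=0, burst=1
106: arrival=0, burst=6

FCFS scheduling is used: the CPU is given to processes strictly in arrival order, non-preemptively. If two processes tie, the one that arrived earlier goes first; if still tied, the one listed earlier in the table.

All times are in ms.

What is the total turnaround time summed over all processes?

Gantt: | 101 0-3 | 102 3-7 | 103 7-14 | 104 14-18 | 105 18-19 | 106 19-25 |
Completion: 101=3  102=7  103=14  104=18  105=19  106=25
Turnaround (C−A): 101=3  102=7  103=14  104=18  105=19  106=25
Turnaround = completion − arrival: 101=3, 102=7, 103=14, 104=18, 105=19, 106=25
Total turnaround = 3 + 7 + 14 + 18 + 19 + 25 = 86

86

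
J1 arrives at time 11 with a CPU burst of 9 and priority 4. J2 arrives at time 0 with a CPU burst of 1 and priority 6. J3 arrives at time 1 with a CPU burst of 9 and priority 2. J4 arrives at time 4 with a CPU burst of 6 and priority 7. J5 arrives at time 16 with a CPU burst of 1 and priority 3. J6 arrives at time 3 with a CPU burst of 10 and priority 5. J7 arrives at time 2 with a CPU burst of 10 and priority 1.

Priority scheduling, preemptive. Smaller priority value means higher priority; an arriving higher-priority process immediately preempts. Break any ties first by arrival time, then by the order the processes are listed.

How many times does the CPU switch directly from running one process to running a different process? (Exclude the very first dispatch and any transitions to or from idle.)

7

Timeline: | J2 0-1 | J3 1-2 | J7 2-12 | J3 12-20 | J5 20-21 | J1 21-30 | J6 30-40 | J4 40-46 |
Completion: J1=30  J2=1  J3=20  J4=46  J5=21  J6=40  J7=12
Turnaround (C−A): J1=19  J2=1  J3=19  J4=42  J5=5  J6=37  J7=10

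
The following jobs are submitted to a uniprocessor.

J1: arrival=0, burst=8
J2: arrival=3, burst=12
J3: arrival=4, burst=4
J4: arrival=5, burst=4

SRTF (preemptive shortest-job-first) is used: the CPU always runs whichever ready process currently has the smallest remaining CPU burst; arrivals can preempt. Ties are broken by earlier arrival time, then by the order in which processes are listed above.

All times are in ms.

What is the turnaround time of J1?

Timeline: | J1 0-8 | J3 8-12 | J4 12-16 | J2 16-28 |
Completion: J1=8  J2=28  J3=12  J4=16
Turnaround(J1) = completion − arrival = 8 − 0 = 8

8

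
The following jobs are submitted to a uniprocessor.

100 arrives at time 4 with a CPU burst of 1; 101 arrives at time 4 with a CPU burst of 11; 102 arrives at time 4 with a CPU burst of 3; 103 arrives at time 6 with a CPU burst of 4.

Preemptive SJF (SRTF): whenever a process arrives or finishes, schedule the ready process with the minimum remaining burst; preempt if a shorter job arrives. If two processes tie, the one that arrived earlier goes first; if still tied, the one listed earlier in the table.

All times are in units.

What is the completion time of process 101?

Schedule: | idle 0-4 | 100 4-5 | 102 5-8 | 103 8-12 | 101 12-23 |
Completion: 100=5  101=23  102=8  103=12

23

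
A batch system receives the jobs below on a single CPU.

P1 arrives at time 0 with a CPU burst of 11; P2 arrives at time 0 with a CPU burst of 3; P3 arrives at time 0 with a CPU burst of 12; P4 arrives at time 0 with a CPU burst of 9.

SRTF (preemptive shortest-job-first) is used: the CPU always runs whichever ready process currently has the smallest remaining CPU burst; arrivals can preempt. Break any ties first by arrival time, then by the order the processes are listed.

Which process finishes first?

P2

Gantt: | P2 0-3 | P4 3-12 | P1 12-23 | P3 23-35 |
Completion: P1=23  P2=3  P3=35  P4=12
Turnaround (C−A): P1=23  P2=3  P3=35  P4=12
Finish order: P2 → P4 → P1 → P3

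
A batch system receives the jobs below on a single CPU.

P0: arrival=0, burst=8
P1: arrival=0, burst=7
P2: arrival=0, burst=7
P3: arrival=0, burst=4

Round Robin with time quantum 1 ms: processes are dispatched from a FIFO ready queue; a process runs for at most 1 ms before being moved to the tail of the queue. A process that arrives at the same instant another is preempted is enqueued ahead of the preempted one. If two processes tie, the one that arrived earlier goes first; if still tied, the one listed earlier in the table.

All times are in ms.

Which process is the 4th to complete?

Timeline: | P0 0-1 | P1 1-2 | P2 2-3 | P3 3-4 | P0 4-5 | P1 5-6 | P2 6-7 | P3 7-8 | P0 8-9 | P1 9-10 | P2 10-11 | P3 11-12 | P0 12-13 | P1 13-14 | P2 14-15 | P3 15-16 | P0 16-17 | P1 17-18 | P2 18-19 | P0 19-20 | P1 20-21 | P2 21-22 | P0 22-23 | P1 23-24 | P2 24-25 | P0 25-26 |
Completion: P0=26  P1=24  P2=25  P3=16
Turnaround (C−A): P0=26  P1=24  P2=25  P3=16
Finish order: P3 → P1 → P2 → P0

P0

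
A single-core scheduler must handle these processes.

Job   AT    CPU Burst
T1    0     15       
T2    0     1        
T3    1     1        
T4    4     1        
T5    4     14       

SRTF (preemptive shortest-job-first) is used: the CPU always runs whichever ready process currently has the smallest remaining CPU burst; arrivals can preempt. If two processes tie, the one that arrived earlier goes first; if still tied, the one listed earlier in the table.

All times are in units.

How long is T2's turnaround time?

1

Schedule: | T2 0-1 | T3 1-2 | T1 2-4 | T4 4-5 | T1 5-18 | T5 18-32 |
Completion: T1=18  T2=1  T3=2  T4=5  T5=32
Turnaround(T2) = completion − arrival = 1 − 0 = 1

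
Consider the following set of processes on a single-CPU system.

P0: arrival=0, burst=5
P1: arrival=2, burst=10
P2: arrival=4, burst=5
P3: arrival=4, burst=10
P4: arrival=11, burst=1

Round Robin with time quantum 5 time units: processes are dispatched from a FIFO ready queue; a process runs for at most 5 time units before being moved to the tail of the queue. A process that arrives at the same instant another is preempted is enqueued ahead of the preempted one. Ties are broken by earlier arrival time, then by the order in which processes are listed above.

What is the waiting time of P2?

Gantt: | P0 0-5 | P1 5-10 | P2 10-15 | P3 15-20 | P1 20-25 | P4 25-26 | P3 26-31 |
Completion: P0=5  P1=25  P2=15  P3=31  P4=26
Turnaround (C−A): P0=5  P1=23  P2=11  P3=27  P4=15
Waiting(P2) = turnaround − burst = 11 − 5 = 6

6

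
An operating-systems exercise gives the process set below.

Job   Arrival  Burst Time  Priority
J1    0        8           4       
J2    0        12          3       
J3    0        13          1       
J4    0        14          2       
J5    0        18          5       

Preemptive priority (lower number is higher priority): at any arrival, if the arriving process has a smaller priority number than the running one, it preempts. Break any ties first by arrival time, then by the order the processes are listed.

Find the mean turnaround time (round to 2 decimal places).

38.20

Schedule: | J3 0-13 | J4 13-27 | J2 27-39 | J1 39-47 | J5 47-65 |
Completion: J1=47  J2=39  J3=13  J4=27  J5=65
Turnaround times: J1=47, J2=39, J3=13, J4=27, J5=65
Average turnaround = (47+39+13+27+65) / 5 = 191/5 = 38.20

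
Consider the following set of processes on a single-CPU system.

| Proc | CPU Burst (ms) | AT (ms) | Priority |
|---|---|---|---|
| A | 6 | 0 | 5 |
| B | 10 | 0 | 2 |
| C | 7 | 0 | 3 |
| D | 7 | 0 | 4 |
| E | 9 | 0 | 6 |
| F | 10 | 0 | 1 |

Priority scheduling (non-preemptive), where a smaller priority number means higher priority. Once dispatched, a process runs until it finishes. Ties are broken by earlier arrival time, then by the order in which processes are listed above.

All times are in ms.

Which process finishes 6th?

E

Timeline: | F 0-10 | B 10-20 | C 20-27 | D 27-34 | A 34-40 | E 40-49 |
Completion: A=40  B=20  C=27  D=34  E=49  F=10
Finish order: F → B → C → D → A → E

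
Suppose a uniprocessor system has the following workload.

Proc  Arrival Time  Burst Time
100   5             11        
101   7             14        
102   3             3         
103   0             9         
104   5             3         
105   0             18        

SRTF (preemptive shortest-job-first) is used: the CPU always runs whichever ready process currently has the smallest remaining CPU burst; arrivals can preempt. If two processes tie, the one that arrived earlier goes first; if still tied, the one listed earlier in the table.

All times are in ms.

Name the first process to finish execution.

Gantt: | 103 0-3 | 102 3-6 | 104 6-9 | 103 9-15 | 100 15-26 | 101 26-40 | 105 40-58 |
Completion: 100=26  101=40  102=6  103=15  104=9  105=58
Turnaround (C−A): 100=21  101=33  102=3  103=15  104=4  105=58
Finish order: 102 → 104 → 103 → 100 → 101 → 105

102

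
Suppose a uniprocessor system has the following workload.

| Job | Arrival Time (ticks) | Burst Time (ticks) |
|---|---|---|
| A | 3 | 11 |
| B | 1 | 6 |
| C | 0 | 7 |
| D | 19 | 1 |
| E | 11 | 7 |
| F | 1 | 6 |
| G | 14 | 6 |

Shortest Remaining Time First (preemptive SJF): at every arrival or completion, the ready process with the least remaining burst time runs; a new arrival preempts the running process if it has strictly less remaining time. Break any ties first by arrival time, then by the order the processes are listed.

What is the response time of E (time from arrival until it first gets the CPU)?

15

Timeline: | C 0-7 | B 7-13 | F 13-19 | D 19-20 | G 20-26 | E 26-33 | A 33-44 |
Completion: A=44  B=13  C=7  D=20  E=33  F=19  G=26
Turnaround (C−A): A=41  B=12  C=7  D=1  E=22  F=18  G=12
Response(E) = first start − arrival = 26 − 11 = 15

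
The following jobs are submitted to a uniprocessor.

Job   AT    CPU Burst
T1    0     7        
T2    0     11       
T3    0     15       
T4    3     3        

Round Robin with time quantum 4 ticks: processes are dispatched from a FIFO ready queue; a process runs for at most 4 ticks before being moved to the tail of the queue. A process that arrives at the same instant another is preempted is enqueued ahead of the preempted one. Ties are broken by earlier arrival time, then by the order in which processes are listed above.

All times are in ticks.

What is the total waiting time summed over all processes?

59

Timeline: | T1 0-4 | T2 4-8 | T3 8-12 | T4 12-15 | T1 15-18 | T2 18-22 | T3 22-26 | T2 26-29 | T3 29-36 |
Completion: T1=18  T2=29  T3=36  T4=15
Waiting = turnaround − burst: T1=11, T2=18, T3=21, T4=9
Total waiting = 11 + 18 + 21 + 9 = 59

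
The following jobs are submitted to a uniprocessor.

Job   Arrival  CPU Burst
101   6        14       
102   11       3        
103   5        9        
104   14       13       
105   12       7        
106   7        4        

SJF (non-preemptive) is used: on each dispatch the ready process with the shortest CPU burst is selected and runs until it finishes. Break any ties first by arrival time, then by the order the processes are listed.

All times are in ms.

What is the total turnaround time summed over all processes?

Timeline: | idle 0-5 | 103 5-14 | 102 14-17 | 106 17-21 | 105 21-28 | 104 28-41 | 101 41-55 |
Completion: 101=55  102=17  103=14  104=41  105=28  106=21
Turnaround = completion − arrival: 101=49, 102=6, 103=9, 104=27, 105=16, 106=14
Total turnaround = 49 + 6 + 9 + 27 + 16 + 14 = 121

121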